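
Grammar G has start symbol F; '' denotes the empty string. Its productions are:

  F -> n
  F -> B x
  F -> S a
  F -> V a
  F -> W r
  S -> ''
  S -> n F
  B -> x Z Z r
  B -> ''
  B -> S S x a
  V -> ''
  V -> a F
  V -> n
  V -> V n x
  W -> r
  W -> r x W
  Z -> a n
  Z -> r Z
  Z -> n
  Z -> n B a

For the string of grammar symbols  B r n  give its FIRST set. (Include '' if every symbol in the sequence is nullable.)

Add FIRST(B)\{''} = { n, x }; B is nullable, continue.
r is a terminal; add {r} and stop.

{ n, r, x }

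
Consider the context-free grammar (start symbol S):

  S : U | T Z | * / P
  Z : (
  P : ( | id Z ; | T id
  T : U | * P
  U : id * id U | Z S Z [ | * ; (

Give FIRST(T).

From T : U: add FIRST(U) = { (, *, id }.
T : * P contributes {*}.
Union: FIRST(T) = { (, *, id }.

{ (, *, id }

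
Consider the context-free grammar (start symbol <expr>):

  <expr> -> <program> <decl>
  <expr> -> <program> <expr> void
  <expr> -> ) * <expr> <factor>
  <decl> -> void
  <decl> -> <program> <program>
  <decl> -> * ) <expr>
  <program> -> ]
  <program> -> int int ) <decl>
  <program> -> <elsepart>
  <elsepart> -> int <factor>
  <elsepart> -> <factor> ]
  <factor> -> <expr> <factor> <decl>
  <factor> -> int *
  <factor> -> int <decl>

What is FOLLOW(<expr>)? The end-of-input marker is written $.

{ $, ), *, ], int, void }

<expr> is the start symbol, so $ ∈ FOLLOW(<expr>).
In <expr> -> <program> <expr> void: add FIRST(void) = { void }.
In <expr> -> ) * <expr> <factor>: add FIRST(<factor>) = { ), ], int }.
In <decl> -> * ) <expr>: <expr> is at the end, add FOLLOW(<decl>) = { $, ), *, ], int, void }.
In <factor> -> <expr> <factor> <decl>: add FIRST(<factor> <decl>) = { ), ], int }.
Union: FOLLOW(<expr>) = { $, ), *, ], int, void }.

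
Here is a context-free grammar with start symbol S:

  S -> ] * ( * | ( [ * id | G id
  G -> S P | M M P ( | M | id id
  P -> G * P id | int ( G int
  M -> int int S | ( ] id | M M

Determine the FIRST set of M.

M -> int int S contributes {int}.
M -> ( ] id contributes {(}.
From M -> M M: add FIRST(M) = { (, int }.
Union: FIRST(M) = { (, int }.

{ (, int }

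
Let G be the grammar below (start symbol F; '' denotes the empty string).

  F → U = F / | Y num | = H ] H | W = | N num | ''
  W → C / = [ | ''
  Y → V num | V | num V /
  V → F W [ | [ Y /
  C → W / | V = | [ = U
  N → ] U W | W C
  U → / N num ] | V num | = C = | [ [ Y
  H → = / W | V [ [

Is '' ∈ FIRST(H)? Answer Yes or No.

No

Nullable nonterminals: F, W.
No production of H has an RHS whose symbols are all nullable, so H is not nullable.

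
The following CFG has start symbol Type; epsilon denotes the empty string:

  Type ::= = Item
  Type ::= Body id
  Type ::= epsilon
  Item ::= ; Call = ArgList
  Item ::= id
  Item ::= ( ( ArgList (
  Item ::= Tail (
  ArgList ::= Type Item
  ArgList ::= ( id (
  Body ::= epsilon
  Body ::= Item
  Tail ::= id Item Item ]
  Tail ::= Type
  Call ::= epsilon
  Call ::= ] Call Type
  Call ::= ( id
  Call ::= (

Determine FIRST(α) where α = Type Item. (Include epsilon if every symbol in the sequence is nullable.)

Add FIRST(Type)\{epsilon} = { (, ;, =, id }; Type is nullable, continue.
Add FIRST(Item) = { (, ;, =, id }; Item is not nullable, stop.

{ (, ;, =, id }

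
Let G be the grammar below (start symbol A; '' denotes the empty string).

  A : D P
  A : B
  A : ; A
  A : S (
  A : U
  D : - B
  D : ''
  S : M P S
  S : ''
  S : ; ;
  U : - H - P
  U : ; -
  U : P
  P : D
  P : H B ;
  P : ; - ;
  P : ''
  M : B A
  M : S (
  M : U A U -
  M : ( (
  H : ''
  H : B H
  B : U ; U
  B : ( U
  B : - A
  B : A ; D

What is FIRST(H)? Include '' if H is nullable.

{ (, -, ;, '' }

H : '' contributes ''.
From H : B H: add FIRST(B) = { (, -, ; }.
Union: FIRST(H) = { (, -, ;, '' }.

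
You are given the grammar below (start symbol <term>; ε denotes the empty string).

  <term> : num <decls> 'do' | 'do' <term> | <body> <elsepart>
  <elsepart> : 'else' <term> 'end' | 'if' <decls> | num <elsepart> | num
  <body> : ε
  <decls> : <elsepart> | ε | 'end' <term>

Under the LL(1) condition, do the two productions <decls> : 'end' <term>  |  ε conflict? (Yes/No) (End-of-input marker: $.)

FIRST('end' <term>) = { 'end' } and FIRST(ε) = { ε }.
The second alternative is nullable and FOLLOW(<decls>) = { $, 'do', 'end' } shares 'end' with FIRST of the first — conflict.

Yes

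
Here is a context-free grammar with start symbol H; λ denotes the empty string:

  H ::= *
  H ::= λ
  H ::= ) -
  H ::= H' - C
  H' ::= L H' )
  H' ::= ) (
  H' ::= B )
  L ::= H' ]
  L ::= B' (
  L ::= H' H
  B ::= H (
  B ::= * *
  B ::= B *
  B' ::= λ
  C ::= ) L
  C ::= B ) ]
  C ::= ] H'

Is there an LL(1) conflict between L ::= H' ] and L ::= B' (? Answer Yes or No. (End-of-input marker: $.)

Yes

FIRST(H' ]) = { (, ), * } and FIRST(B' () = { ( }.
Both contain (, so the two alternatives are not disjoint — LL(1) conflict.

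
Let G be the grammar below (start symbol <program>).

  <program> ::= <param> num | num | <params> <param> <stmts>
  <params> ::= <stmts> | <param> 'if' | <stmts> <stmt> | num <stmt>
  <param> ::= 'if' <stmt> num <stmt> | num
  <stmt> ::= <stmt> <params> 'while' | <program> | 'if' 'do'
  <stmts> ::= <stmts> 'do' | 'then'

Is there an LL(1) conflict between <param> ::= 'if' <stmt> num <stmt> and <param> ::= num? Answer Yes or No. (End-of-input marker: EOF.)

No

FIRST('if' <stmt> num <stmt>) = { 'if' } and FIRST(num) = { num }.
The FIRST sets are disjoint and neither alternative is nullable — no conflict.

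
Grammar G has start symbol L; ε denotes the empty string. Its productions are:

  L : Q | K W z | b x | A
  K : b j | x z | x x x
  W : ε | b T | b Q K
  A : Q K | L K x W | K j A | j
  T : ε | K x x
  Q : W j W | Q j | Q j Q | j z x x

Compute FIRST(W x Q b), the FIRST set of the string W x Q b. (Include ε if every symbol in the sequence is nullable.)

Add FIRST(W)\{ε} = { b }; W is nullable, continue.
x is a terminal; add {x} and stop.

{ b, x }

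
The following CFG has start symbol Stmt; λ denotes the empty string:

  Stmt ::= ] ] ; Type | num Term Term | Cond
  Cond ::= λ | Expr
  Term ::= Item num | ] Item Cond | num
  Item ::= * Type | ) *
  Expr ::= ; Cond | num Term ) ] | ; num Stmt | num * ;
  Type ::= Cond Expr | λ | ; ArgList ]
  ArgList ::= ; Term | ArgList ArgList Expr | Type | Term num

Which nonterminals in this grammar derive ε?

Directly nullable (have an λ-production): Cond, Type.
Stmt ::= Cond with every symbol nullable, so Stmt is nullable.
ArgList ::= Type with every symbol nullable, so ArgList is nullable.
No other nonterminal has a production whose RHS symbols are all nullable.

{ ArgList, Cond, Stmt, Type }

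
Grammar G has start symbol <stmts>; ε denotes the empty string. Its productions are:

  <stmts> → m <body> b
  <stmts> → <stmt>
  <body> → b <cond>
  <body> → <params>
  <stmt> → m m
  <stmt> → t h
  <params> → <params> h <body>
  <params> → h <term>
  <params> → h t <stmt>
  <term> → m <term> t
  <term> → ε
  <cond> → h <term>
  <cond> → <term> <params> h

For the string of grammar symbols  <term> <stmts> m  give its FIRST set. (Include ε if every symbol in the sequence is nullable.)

{ m, t }

Add FIRST(<term>)\{ε} = { m }; <term> is nullable, continue.
Add FIRST(<stmts>) = { m, t }; <stmts> is not nullable, stop.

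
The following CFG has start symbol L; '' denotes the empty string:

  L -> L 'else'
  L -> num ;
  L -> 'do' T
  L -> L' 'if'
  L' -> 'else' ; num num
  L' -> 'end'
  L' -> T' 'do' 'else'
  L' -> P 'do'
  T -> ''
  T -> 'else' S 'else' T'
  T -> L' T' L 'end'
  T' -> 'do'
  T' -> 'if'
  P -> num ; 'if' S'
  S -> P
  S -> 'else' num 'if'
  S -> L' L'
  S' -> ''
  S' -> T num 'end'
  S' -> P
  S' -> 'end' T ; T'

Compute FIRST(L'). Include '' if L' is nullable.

L' -> 'else' ; num num contributes {'else'}.
L' -> 'end' contributes {'end'}.
From L' -> T' 'do' 'else': add FIRST(T') = { 'do', 'if' }.
From L' -> P 'do': add FIRST(P) = { num }.
Union: FIRST(L') = { 'do', 'else', 'end', 'if', num }.

{ 'do', 'else', 'end', 'if', num }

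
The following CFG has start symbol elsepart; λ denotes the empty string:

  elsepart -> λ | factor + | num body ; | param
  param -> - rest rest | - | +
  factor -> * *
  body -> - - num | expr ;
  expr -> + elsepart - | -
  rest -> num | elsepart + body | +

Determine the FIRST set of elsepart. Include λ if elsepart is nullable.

elsepart -> λ contributes λ.
From elsepart -> factor +: add FIRST(factor) = { * }.
elsepart -> num body ; contributes {num}.
From elsepart -> param: add FIRST(param) = { +, - }.
Union: FIRST(elsepart) = { *, +, -, num, λ }.

{ *, +, -, num, λ }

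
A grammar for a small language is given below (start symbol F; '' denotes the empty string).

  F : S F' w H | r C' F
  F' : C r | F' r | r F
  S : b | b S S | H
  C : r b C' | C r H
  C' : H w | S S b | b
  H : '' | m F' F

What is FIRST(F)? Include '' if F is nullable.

{ b, m, r }

From F : S F' w H: S nullable, take FIRST(S) ∪ FIRST(F') = { b, m, r }.
F : r C' F contributes {r}.
Union: FIRST(F) = { b, m, r }.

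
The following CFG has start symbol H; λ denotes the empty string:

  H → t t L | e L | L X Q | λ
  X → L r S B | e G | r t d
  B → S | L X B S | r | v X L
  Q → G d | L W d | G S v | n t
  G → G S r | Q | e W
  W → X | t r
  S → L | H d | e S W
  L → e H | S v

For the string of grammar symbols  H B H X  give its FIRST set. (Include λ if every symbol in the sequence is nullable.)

{ d, e, r, t, v }

Add FIRST(H)\{λ} = { d, e, t }; H is nullable, continue.
Add FIRST(B) = { d, e, r, t, v }; B is not nullable, stop.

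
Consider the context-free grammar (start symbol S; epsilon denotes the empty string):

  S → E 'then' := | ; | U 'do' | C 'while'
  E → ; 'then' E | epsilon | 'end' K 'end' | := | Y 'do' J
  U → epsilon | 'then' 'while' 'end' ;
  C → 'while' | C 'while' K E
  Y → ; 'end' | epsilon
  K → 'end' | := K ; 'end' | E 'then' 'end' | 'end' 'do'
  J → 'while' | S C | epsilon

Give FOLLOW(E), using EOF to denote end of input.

{ 'then', 'while' }

In S → E 'then' :=: add FIRST('then' :=) = { 'then' }.
In E → ; 'then' E: E is at the end, add FOLLOW(E) = { 'then', 'while' }.
In C → C 'while' K E: E is at the end, add FOLLOW(C) = { 'then', 'while' }.
In K → E 'then' 'end': add FIRST('then' 'end') = { 'then' }.
Union: FOLLOW(E) = { 'then', 'while' }.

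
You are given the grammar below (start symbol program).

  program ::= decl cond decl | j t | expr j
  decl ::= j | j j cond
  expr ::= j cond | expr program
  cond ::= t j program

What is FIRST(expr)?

expr ::= j cond contributes {j}.
From expr ::= expr program: add FIRST(expr) = { j }.
Union: FIRST(expr) = { j }.

{ j }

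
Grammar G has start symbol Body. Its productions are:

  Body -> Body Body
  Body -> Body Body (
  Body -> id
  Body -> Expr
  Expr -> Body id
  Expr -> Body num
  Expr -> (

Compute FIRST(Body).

{ (, id }

From Body -> Body Body: add FIRST(Body) = { (, id }.
From Body -> Body Body (: add FIRST(Body) = { (, id }.
Body -> id contributes {id}.
From Body -> Expr: add FIRST(Expr) = { (, id }.
Union: FIRST(Body) = { (, id }.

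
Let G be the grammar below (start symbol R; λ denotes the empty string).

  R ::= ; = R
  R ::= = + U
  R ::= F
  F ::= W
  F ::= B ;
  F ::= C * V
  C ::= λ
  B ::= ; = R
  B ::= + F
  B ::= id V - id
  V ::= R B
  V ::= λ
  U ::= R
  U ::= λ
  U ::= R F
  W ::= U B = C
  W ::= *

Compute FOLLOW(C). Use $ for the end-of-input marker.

In F ::= C * V: add FIRST(* V) = { * }.
In W ::= U B = C: C is at the end, add FOLLOW(W) = { $, *, +, -, ;, =, id }.
Union: FOLLOW(C) = { $, *, +, -, ;, =, id }.

{ $, *, +, -, ;, =, id }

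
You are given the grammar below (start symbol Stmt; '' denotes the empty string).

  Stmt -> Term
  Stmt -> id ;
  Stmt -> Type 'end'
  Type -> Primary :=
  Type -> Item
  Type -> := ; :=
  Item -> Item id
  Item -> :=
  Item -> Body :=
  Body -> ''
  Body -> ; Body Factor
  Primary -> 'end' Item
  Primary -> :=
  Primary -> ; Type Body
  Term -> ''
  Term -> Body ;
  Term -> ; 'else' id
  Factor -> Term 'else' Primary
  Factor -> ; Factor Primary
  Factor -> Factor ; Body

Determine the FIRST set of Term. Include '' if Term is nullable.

{ ;, '' }

Term -> '' contributes ''.
From Term -> Body ;: Body nullable, take FIRST(Body) ∪ {;} = { ; }.
Term -> ; 'else' id contributes {;}.
Union: FIRST(Term) = { ;, '' }.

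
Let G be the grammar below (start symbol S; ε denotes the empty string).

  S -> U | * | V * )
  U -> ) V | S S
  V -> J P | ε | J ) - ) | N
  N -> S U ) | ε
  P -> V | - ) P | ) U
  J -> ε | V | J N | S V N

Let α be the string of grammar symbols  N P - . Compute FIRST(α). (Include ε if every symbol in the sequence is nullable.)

Add FIRST(N)\{ε} = { ), *, - }; N is nullable, continue.
Add FIRST(P)\{ε} = { ), *, - }; P is nullable, continue.
- is a terminal; add {-} and stop.

{ ), *, - }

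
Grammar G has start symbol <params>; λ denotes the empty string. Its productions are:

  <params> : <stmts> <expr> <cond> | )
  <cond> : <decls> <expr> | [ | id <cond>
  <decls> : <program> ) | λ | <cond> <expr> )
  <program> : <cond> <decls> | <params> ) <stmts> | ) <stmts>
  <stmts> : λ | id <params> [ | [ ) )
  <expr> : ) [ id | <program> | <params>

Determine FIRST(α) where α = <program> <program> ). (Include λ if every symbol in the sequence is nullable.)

Add FIRST(<program>) = { ), [, id }; <program> is not nullable, stop.

{ ), [, id }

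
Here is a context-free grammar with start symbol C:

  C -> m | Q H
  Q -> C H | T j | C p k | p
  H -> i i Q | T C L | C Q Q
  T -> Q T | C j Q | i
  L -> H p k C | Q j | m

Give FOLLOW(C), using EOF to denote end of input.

C is the start symbol, so EOF ∈ FOLLOW(C).
In Q -> C H: add FIRST(H) = { i, m, p }.
In Q -> C p k: add FIRST(p k) = { p }.
In H -> T C L: add FIRST(L) = { i, m, p }.
In H -> C Q Q: add FIRST(Q Q) = { i, m, p }.
In T -> C j Q: add FIRST(j Q) = { j }.
In L -> H p k C: C is at the end, add FOLLOW(L) = { EOF, i, j, m, p }.
Union: FOLLOW(C) = { EOF, i, j, m, p }.

{ EOF, i, j, m, p }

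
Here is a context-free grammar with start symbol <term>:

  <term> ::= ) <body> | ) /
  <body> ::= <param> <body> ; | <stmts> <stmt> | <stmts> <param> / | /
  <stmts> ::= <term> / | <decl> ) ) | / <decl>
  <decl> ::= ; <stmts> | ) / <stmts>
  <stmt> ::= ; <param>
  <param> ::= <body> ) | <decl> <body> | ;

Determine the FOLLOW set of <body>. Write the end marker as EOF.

{ EOF, ), /, ; }

In <term> ::= ) <body>: <body> is at the end, add FOLLOW(<term>) = { EOF, / }.
In <body> ::= <param> <body> ;: add FIRST(;) = { ; }.
In <param> ::= <body> ): add FIRST()) = { ) }.
In <param> ::= <decl> <body>: <body> is at the end, add FOLLOW(<param>) = { EOF, ), /, ; }.
Union: FOLLOW(<body>) = { EOF, ), /, ; }.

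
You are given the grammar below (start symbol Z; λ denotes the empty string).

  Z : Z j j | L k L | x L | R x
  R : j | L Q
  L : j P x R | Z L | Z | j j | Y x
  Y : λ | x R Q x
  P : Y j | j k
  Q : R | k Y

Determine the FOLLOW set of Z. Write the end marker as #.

{ #, j, k, x }

Z is the start symbol, so # ∈ FOLLOW(Z).
In Z : Z j j: add FIRST(j j) = { j }.
In L : Z L: add FIRST(L) = { j, x }.
In L : Z: Z is at the end, add FOLLOW(L) = { #, j, k, x }.
Union: FOLLOW(Z) = { #, j, k, x }.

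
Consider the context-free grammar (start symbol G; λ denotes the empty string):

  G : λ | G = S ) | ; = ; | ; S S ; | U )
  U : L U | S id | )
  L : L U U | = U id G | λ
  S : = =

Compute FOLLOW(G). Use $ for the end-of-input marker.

{ $, ), = }

G is the start symbol, so $ ∈ FOLLOW(G).
In G : G = S ): add FIRST(= S )) = { = }.
In L : = U id G: G is at the end, add FOLLOW(L) = { ), = }.
Union: FOLLOW(G) = { $, ), = }.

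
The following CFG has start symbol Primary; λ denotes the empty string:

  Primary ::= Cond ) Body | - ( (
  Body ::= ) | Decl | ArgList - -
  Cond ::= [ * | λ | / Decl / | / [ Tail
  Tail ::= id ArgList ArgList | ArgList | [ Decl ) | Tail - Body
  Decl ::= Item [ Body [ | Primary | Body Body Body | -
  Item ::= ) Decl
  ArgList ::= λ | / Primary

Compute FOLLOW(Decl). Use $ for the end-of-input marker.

{ $, ), -, /, [ }

In Body ::= Decl: Decl is at the end, add FOLLOW(Body) = { $, ), -, /, [ }.
In Cond ::= / Decl /: add FIRST(/) = { / }.
In Tail ::= [ Decl ): add FIRST()) = { ) }.
In Item ::= ) Decl: Decl is at the end, add FOLLOW(Item) = { [ }.
Union: FOLLOW(Decl) = { $, ), -, /, [ }.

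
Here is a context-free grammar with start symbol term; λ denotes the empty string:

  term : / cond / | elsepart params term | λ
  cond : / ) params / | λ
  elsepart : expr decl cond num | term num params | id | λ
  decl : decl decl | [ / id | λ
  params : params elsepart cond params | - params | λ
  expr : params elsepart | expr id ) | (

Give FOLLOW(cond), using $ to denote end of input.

{ $, (, -, /, [, id, num }

In term : / cond /: add FIRST(/) = { / }.
In elsepart : expr decl cond num: add FIRST(num) = { num }.
In params : params elsepart cond params: add FIRST(params)\{λ} = { (, -, /, [, id, num }.
  Since params is nullable, also add FOLLOW(params) = { $, (, -, /, [, id, num }.
Union: FOLLOW(cond) = { $, (, -, /, [, id, num }.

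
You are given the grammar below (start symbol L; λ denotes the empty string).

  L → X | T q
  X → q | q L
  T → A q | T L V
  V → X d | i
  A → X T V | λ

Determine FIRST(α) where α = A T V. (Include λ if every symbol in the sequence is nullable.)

{ q }

Add FIRST(A)\{λ} = { q }; A is nullable, continue.
Add FIRST(T) = { q }; T is not nullable, stop.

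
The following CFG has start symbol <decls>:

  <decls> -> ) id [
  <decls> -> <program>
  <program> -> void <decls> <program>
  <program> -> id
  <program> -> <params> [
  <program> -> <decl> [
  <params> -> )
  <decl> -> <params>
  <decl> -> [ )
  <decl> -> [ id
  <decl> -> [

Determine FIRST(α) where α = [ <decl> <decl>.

{ [ }

[ is a terminal; add {[} and stop.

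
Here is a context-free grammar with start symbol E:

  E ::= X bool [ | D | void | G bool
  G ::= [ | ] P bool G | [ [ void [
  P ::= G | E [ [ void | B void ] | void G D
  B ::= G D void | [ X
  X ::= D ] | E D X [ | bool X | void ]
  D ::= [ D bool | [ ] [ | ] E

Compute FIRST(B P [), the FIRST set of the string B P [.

{ [, ] }

Add FIRST(B) = { [, ] }; B is not nullable, stop.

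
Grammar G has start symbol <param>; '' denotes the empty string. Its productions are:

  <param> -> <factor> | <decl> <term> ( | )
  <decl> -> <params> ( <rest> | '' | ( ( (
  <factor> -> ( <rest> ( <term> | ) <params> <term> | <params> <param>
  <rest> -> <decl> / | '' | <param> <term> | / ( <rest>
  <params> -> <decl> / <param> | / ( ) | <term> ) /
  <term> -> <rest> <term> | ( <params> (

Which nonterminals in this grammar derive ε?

Directly nullable (have an ''-production): <decl>, <rest>.
No other nonterminal has a production whose RHS symbols are all nullable.

{ <decl>, <rest> }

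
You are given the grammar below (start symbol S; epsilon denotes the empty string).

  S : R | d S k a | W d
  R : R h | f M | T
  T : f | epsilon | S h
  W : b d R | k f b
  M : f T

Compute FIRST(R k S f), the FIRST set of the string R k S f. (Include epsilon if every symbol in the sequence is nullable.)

Add FIRST(R)\{epsilon} = { b, d, f, h, k }; R is nullable, continue.
k is a terminal; add {k} and stop.

{ b, d, f, h, k }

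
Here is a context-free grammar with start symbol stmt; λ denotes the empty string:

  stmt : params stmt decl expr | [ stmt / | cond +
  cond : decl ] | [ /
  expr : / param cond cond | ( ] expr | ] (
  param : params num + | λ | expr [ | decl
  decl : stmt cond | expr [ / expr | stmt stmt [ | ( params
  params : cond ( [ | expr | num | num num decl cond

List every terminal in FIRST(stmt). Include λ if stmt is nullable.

From stmt : params stmt decl expr: add FIRST(params) = { (, /, [, ], num }.
stmt : [ stmt / contributes {[}.
From stmt : cond +: add FIRST(cond) = { (, /, [, ], num }.
Union: FIRST(stmt) = { (, /, [, ], num }.

{ (, /, [, ], num }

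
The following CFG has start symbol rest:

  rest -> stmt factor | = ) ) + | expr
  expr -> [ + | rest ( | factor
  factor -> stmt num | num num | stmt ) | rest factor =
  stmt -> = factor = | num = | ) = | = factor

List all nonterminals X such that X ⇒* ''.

{ } (none)

No nonterminal has an empty production or an RHS whose symbols are all nullable.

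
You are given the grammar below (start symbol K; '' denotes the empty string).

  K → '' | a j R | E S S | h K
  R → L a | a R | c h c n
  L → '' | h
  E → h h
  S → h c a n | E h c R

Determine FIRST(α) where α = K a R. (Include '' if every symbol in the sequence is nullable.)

{ a, h }

Add FIRST(K)\{''} = { a, h }; K is nullable, continue.
a is a terminal; add {a} and stop.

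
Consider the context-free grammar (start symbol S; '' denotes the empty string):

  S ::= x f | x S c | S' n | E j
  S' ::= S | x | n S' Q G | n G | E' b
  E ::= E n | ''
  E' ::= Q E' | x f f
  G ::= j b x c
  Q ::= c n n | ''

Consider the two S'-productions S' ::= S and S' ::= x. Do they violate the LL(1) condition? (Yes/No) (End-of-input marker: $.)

FIRST(S) = { c, j, n, x } and FIRST(x) = { x }.
Both contain x, so the two alternatives are not disjoint — LL(1) conflict.

Yes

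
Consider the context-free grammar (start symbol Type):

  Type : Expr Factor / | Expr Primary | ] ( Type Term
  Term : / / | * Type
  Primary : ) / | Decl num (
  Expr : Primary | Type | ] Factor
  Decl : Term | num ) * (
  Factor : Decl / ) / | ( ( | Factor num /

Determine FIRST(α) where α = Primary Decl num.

{ ), *, /, num }

Add FIRST(Primary) = { ), *, /, num }; Primary is not nullable, stop.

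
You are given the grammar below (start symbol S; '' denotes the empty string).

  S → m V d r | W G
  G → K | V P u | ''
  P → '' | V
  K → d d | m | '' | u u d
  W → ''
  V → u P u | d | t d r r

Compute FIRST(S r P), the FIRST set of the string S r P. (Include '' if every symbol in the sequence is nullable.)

Add FIRST(S)\{''} = { d, m, t, u }; S is nullable, continue.
r is a terminal; add {r} and stop.

{ d, m, r, t, u }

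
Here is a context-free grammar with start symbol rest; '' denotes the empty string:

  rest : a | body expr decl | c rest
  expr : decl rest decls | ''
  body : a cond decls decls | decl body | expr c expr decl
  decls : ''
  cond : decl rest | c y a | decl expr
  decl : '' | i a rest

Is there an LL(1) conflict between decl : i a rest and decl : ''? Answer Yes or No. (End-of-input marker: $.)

Yes

FIRST(i a rest) = { i } and FIRST('') = { '' }.
The second alternative is nullable and FOLLOW(decl) = { $, a, c, i } shares i with FIRST of the first — conflict.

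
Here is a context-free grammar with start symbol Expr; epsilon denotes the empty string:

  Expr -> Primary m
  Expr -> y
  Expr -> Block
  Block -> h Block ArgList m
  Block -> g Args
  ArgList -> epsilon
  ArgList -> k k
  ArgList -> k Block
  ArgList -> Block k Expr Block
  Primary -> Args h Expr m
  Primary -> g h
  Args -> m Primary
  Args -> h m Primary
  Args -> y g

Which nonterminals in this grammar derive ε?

{ ArgList }

Directly nullable (have an epsilon-production): ArgList.
No other nonterminal has a production whose RHS symbols are all nullable.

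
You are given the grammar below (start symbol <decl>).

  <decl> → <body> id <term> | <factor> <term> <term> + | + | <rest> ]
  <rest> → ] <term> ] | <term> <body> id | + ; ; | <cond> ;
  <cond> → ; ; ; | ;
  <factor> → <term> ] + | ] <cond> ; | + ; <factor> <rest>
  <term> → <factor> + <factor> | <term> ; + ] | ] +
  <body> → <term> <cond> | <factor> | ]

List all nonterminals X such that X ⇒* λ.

No nonterminal has an empty production or an RHS whose symbols are all nullable.

{ } (none)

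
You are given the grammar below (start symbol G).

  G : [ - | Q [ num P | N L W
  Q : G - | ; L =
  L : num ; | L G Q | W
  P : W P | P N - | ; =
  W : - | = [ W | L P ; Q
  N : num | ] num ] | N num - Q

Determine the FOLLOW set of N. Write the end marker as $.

{ -, =, num }

In G : N L W: add FIRST(L W) = { -, =, num }.
In P : P N -: add FIRST(-) = { - }.
In N : N num - Q: add FIRST(num - Q) = { num }.
Union: FOLLOW(N) = { -, =, num }.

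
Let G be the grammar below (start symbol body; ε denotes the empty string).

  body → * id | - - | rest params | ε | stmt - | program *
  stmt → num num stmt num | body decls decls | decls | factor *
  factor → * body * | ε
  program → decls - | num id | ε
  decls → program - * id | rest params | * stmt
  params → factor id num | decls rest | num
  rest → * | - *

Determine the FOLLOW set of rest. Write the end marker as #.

{ #, *, -, id, num }

In body → rest params: add FIRST(params) = { *, -, id, num }.
In decls → rest params: add FIRST(params) = { *, -, id, num }.
In params → decls rest: rest is at the end, add FOLLOW(params) = { #, *, -, num }.
Union: FOLLOW(rest) = { #, *, -, id, num }.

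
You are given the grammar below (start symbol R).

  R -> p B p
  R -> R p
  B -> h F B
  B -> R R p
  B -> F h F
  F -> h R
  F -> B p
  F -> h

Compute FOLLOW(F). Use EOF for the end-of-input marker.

In B -> h F B: add FIRST(B) = { h, p }.
In B -> F h F: add FIRST(h F) = { h }.
In B -> F h F: F is at the end, add FOLLOW(B) = { p }.
Union: FOLLOW(F) = { h, p }.

{ h, p }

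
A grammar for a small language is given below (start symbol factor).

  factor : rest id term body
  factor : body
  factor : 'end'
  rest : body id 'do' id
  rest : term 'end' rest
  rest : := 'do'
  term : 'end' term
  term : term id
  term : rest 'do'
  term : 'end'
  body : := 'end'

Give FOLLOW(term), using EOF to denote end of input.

In factor : rest id term body: add FIRST(body) = { := }.
In rest : term 'end' rest: add FIRST('end' rest) = { 'end' }.
In term : 'end' term: term is at the end, add FOLLOW(term) = { 'end', :=, id }.
In term : term id: add FIRST(id) = { id }.
Union: FOLLOW(term) = { 'end', :=, id }.

{ 'end', :=, id }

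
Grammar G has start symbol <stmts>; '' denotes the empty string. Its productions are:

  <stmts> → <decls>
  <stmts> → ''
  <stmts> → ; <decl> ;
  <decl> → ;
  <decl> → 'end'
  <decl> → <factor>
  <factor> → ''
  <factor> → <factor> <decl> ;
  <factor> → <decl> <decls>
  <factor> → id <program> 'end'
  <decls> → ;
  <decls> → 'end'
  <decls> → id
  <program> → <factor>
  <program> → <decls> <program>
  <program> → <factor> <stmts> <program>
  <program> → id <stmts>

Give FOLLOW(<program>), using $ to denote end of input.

{ 'end' }

In <factor> → id <program> 'end': add FIRST('end') = { 'end' }.
In <program> → <decls> <program>: <program> is at the end, add FOLLOW(<program>) = { 'end' }.
In <program> → <factor> <stmts> <program>: <program> is at the end, add FOLLOW(<program>) = { 'end' }.
Union: FOLLOW(<program>) = { 'end' }.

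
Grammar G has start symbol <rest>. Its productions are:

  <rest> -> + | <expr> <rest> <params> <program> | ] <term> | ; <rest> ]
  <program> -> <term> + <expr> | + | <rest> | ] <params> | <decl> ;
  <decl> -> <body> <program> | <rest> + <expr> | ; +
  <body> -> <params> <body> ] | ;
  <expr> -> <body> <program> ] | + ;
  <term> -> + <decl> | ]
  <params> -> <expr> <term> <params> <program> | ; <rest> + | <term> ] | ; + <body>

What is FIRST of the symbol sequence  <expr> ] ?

Add FIRST(<expr>) = { +, ;, ] }; <expr> is not nullable, stop.

{ +, ;, ] }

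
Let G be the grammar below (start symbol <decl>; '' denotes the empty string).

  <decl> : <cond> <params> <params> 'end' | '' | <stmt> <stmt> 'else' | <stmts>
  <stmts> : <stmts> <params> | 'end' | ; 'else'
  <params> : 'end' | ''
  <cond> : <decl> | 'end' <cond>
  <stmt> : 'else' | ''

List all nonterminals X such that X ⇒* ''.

Directly nullable (have an ''-production): <decl>, <params>, <stmt>.
<cond> : <decl> with every symbol nullable, so <cond> is nullable.
No other nonterminal has a production whose RHS symbols are all nullable.

{ <cond>, <decl>, <params>, <stmt> }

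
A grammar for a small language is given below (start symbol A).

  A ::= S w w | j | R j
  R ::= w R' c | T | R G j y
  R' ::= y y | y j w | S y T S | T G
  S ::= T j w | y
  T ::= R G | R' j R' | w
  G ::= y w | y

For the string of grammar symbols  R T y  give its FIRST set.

{ w, y }

Add FIRST(R) = { w, y }; R is not nullable, stop.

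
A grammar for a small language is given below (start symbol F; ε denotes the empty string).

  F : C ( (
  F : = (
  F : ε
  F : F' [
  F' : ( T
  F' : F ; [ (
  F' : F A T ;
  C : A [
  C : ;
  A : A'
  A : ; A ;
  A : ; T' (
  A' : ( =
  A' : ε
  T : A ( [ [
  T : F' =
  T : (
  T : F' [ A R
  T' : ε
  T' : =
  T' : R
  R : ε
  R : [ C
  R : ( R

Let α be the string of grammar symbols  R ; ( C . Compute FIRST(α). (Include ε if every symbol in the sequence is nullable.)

Add FIRST(R)\{ε} = { (, [ }; R is nullable, continue.
; is a terminal; add {;} and stop.

{ (, ;, [ }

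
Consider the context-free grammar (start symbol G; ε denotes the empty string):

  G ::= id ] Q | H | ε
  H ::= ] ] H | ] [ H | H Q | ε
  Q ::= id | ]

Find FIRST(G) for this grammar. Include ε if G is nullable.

{ ], id, ε }

G ::= id ] Q contributes {id}.
From G ::= H: add FIRST(H) = { ], id, ε } (including ε since H is nullable).
G ::= ε contributes ε.
Union: FIRST(G) = { ], id, ε }.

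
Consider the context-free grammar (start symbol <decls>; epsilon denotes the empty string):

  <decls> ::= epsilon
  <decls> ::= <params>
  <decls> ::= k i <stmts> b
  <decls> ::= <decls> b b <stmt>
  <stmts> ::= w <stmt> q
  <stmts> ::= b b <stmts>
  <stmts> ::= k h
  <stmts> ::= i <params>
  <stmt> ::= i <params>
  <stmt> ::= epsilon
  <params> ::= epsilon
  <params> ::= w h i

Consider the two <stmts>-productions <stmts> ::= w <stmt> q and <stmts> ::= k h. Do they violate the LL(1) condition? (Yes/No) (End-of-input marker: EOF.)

No

FIRST(w <stmt> q) = { w } and FIRST(k h) = { k }.
The FIRST sets are disjoint and neither alternative is nullable — no conflict.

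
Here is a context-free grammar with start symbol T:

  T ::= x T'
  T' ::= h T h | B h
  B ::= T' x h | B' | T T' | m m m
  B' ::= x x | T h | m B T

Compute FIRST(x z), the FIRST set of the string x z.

x is a terminal; add {x} and stop.

{ x }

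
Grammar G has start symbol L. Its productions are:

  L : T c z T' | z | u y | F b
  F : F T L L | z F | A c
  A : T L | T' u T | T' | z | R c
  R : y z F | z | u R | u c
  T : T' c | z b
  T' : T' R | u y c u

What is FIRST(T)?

{ u, z }

From T : T' c: add FIRST(T') = { u }.
T : z b contributes {z}.
Union: FIRST(T) = { u, z }.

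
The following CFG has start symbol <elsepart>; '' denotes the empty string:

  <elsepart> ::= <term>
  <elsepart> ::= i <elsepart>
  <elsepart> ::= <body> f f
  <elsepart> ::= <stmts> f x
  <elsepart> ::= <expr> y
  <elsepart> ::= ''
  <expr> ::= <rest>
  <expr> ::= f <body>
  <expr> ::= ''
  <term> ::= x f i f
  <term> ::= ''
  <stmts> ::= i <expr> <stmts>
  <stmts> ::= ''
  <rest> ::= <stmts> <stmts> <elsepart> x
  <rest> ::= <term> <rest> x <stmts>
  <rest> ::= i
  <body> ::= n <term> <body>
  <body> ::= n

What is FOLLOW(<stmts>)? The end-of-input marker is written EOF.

In <elsepart> ::= <stmts> f x: add FIRST(f x) = { f }.
In <stmts> ::= i <expr> <stmts>: <stmts> is at the end, add FOLLOW(<stmts>) = { f, i, n, x, y }.
In <rest> ::= <stmts> <stmts> <elsepart> x: add FIRST(<stmts> <elsepart> x) = { f, i, n, x, y }.
In <rest> ::= <stmts> <stmts> <elsepart> x: add FIRST(<elsepart> x) = { f, i, n, x, y }.
In <rest> ::= <term> <rest> x <stmts>: <stmts> is at the end, add FOLLOW(<rest>) = { f, i, n, x, y }.
Union: FOLLOW(<stmts>) = { f, i, n, x, y }.

{ f, i, n, x, y }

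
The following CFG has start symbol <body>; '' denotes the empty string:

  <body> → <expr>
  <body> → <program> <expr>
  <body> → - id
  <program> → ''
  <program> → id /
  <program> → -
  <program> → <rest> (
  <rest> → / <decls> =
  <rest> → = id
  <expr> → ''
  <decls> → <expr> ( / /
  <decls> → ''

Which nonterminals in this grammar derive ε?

Directly nullable (have an ''-production): <program>, <expr>, <decls>.
<body> → <expr> with every symbol nullable, so <body> is nullable.
No other nonterminal has a production whose RHS symbols are all nullable.

{ <body>, <decls>, <expr>, <program> }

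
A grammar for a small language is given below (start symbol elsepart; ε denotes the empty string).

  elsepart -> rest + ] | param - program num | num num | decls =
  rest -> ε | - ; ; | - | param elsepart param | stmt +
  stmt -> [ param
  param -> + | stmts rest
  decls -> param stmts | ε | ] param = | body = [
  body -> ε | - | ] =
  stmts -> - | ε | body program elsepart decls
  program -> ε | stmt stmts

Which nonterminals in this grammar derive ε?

{ body, decls, param, program, rest, stmts }

Directly nullable (have an ε-production): rest, decls, body, stmts, program.
param -> stmts rest with every symbol nullable, so param is nullable.
No other nonterminal has a production whose RHS symbols are all nullable.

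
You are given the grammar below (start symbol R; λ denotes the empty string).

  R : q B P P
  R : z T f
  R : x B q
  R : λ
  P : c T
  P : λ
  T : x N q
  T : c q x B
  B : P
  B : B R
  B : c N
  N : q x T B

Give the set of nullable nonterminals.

Directly nullable (have an λ-production): R, P.
B : P with every symbol nullable, so B is nullable.
No other nonterminal has a production whose RHS symbols are all nullable.

{ B, P, R }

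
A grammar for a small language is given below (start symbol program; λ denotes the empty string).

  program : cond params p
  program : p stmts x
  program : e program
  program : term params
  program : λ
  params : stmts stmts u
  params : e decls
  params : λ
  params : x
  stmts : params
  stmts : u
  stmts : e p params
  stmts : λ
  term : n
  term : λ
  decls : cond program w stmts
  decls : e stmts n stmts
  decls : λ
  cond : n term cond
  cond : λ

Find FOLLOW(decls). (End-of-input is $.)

In params : e decls: decls is at the end, add FOLLOW(params) = { $, e, n, p, u, w, x }.
Union: FOLLOW(decls) = { $, e, n, p, u, w, x }.

{ $, e, n, p, u, w, x }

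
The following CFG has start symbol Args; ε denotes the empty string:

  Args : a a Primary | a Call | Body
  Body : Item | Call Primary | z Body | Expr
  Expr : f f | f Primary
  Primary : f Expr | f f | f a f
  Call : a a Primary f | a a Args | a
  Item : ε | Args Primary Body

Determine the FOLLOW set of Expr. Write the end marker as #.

In Body : Expr: Expr is at the end, add FOLLOW(Body) = { #, f }.
In Primary : f Expr: Expr is at the end, add FOLLOW(Primary) = { #, a, f, z }.
Union: FOLLOW(Expr) = { #, a, f, z }.

{ #, a, f, z }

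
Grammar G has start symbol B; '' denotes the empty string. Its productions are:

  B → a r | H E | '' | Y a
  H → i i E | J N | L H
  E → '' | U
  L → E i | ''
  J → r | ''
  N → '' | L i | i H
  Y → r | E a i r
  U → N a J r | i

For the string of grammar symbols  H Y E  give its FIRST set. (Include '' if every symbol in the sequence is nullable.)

{ a, i, r }

Add FIRST(H)\{''} = { a, i, r }; H is nullable, continue.
Add FIRST(Y) = { a, i, r }; Y is not nullable, stop.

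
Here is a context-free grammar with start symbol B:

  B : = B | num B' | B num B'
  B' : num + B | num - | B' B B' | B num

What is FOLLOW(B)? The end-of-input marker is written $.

{ $, =, num }

B is the start symbol, so $ ∈ FOLLOW(B).
In B : = B: B is at the end, add FOLLOW(B) = { $, =, num }.
In B : B num B': add FIRST(num B') = { num }.
In B' : num + B: B is at the end, add FOLLOW(B') = { $, =, num }.
In B' : B' B B': add FIRST(B') = { =, num }.
In B' : B num: add FIRST(num) = { num }.
Union: FOLLOW(B) = { $, =, num }.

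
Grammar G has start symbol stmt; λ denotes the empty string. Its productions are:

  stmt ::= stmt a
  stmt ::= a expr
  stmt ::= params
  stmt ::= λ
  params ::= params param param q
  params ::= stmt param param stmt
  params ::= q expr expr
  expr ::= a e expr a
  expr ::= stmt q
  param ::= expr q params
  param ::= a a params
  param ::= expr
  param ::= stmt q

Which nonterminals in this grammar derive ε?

Directly nullable (have an λ-production): stmt.
No other nonterminal has a production whose RHS symbols are all nullable.

{ stmt }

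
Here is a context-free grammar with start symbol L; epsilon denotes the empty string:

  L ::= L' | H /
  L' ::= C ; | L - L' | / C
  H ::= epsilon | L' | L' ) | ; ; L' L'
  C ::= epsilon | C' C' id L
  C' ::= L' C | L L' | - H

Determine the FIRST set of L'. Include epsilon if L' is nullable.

{ -, /, ; }

From L' ::= C ;: C nullable, take FIRST(C) ∪ {;} = { -, /, ; }.
From L' ::= L - L': add FIRST(L) = { -, /, ; }.
L' ::= / C contributes {/}.
Union: FIRST(L') = { -, /, ; }.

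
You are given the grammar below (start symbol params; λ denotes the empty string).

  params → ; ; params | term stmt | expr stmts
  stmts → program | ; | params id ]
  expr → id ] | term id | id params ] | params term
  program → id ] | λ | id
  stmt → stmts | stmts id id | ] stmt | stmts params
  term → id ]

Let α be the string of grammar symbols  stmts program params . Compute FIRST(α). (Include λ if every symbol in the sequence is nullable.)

Add FIRST(stmts)\{λ} = { ;, id }; stmts is nullable, continue.
Add FIRST(program)\{λ} = { id }; program is nullable, continue.
Add FIRST(params) = { ;, id }; params is not nullable, stop.

{ ;, id }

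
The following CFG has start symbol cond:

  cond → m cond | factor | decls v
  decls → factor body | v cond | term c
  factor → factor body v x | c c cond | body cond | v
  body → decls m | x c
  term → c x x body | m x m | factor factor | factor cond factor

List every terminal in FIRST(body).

From body → decls m: add FIRST(decls) = { c, m, v, x }.
body → x c contributes {x}.
Union: FIRST(body) = { c, m, v, x }.

{ c, m, v, x }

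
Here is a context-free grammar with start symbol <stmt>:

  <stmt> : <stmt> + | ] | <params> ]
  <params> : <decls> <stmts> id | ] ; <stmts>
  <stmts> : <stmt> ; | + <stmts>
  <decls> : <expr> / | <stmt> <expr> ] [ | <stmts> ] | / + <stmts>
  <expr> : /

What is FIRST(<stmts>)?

{ +, /, ] }

From <stmts> : <stmt> ;: add FIRST(<stmt>) = { +, /, ] }.
<stmts> : + <stmts> contributes {+}.
Union: FIRST(<stmts>) = { +, /, ] }.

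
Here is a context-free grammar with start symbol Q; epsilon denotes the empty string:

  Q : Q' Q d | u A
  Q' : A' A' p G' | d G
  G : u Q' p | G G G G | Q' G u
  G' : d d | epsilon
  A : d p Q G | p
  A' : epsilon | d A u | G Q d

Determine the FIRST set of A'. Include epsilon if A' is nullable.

{ d, p, u, epsilon }

A' : epsilon contributes epsilon.
A' : d A u contributes {d}.
From A' : G Q d: add FIRST(G) = { d, p, u }.
Union: FIRST(A') = { d, p, u, epsilon }.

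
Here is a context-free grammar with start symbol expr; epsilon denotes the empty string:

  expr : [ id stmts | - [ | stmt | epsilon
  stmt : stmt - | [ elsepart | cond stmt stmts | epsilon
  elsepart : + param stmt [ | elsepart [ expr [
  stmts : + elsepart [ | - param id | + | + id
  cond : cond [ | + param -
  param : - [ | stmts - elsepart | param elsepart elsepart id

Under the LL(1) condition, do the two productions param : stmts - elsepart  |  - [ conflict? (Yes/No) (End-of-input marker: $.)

FIRST(stmts - elsepart) = { +, - } and FIRST(- [) = { - }.
Both contain -, so the two alternatives are not disjoint — LL(1) conflict.

Yes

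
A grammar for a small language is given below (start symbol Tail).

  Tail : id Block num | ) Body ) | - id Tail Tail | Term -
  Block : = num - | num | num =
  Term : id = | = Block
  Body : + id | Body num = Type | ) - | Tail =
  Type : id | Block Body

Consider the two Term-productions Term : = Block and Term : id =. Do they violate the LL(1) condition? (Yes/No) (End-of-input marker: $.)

No

FIRST(= Block) = { = } and FIRST(id =) = { id }.
The FIRST sets are disjoint and neither alternative is nullable — no conflict.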